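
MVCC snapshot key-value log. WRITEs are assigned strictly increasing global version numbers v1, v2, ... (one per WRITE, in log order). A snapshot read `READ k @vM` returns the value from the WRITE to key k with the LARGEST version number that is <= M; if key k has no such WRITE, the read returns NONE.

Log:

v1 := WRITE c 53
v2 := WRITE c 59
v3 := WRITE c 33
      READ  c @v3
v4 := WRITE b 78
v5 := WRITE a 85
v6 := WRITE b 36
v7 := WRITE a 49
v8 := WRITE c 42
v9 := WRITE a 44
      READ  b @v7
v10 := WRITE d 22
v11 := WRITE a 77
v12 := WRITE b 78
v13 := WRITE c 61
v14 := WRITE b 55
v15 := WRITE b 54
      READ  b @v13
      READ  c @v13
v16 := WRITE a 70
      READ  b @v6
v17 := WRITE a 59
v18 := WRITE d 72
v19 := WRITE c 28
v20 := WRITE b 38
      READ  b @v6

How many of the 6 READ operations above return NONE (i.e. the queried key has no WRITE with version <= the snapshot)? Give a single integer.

Answer: 0

Derivation:
v1: WRITE c=53  (c history now [(1, 53)])
v2: WRITE c=59  (c history now [(1, 53), (2, 59)])
v3: WRITE c=33  (c history now [(1, 53), (2, 59), (3, 33)])
READ c @v3: history=[(1, 53), (2, 59), (3, 33)] -> pick v3 -> 33
v4: WRITE b=78  (b history now [(4, 78)])
v5: WRITE a=85  (a history now [(5, 85)])
v6: WRITE b=36  (b history now [(4, 78), (6, 36)])
v7: WRITE a=49  (a history now [(5, 85), (7, 49)])
v8: WRITE c=42  (c history now [(1, 53), (2, 59), (3, 33), (8, 42)])
v9: WRITE a=44  (a history now [(5, 85), (7, 49), (9, 44)])
READ b @v7: history=[(4, 78), (6, 36)] -> pick v6 -> 36
v10: WRITE d=22  (d history now [(10, 22)])
v11: WRITE a=77  (a history now [(5, 85), (7, 49), (9, 44), (11, 77)])
v12: WRITE b=78  (b history now [(4, 78), (6, 36), (12, 78)])
v13: WRITE c=61  (c history now [(1, 53), (2, 59), (3, 33), (8, 42), (13, 61)])
v14: WRITE b=55  (b history now [(4, 78), (6, 36), (12, 78), (14, 55)])
v15: WRITE b=54  (b history now [(4, 78), (6, 36), (12, 78), (14, 55), (15, 54)])
READ b @v13: history=[(4, 78), (6, 36), (12, 78), (14, 55), (15, 54)] -> pick v12 -> 78
READ c @v13: history=[(1, 53), (2, 59), (3, 33), (8, 42), (13, 61)] -> pick v13 -> 61
v16: WRITE a=70  (a history now [(5, 85), (7, 49), (9, 44), (11, 77), (16, 70)])
READ b @v6: history=[(4, 78), (6, 36), (12, 78), (14, 55), (15, 54)] -> pick v6 -> 36
v17: WRITE a=59  (a history now [(5, 85), (7, 49), (9, 44), (11, 77), (16, 70), (17, 59)])
v18: WRITE d=72  (d history now [(10, 22), (18, 72)])
v19: WRITE c=28  (c history now [(1, 53), (2, 59), (3, 33), (8, 42), (13, 61), (19, 28)])
v20: WRITE b=38  (b history now [(4, 78), (6, 36), (12, 78), (14, 55), (15, 54), (20, 38)])
READ b @v6: history=[(4, 78), (6, 36), (12, 78), (14, 55), (15, 54), (20, 38)] -> pick v6 -> 36
Read results in order: ['33', '36', '78', '61', '36', '36']
NONE count = 0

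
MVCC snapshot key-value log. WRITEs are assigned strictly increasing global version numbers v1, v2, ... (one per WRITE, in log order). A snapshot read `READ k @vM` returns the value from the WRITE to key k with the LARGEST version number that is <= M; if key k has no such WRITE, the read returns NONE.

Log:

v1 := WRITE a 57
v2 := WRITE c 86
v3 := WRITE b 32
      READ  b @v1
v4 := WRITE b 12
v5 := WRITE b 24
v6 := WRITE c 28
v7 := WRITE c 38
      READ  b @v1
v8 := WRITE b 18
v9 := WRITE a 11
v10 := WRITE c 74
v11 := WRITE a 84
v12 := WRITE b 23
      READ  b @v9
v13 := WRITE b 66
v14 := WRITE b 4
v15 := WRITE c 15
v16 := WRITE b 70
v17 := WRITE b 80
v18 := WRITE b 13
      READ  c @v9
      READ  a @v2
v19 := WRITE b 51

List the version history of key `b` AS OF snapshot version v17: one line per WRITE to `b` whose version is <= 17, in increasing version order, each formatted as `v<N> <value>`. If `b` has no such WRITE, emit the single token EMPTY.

Answer: v3 32
v4 12
v5 24
v8 18
v12 23
v13 66
v14 4
v16 70
v17 80

Derivation:
Scan writes for key=b with version <= 17:
  v1 WRITE a 57 -> skip
  v2 WRITE c 86 -> skip
  v3 WRITE b 32 -> keep
  v4 WRITE b 12 -> keep
  v5 WRITE b 24 -> keep
  v6 WRITE c 28 -> skip
  v7 WRITE c 38 -> skip
  v8 WRITE b 18 -> keep
  v9 WRITE a 11 -> skip
  v10 WRITE c 74 -> skip
  v11 WRITE a 84 -> skip
  v12 WRITE b 23 -> keep
  v13 WRITE b 66 -> keep
  v14 WRITE b 4 -> keep
  v15 WRITE c 15 -> skip
  v16 WRITE b 70 -> keep
  v17 WRITE b 80 -> keep
  v18 WRITE b 13 -> drop (> snap)
  v19 WRITE b 51 -> drop (> snap)
Collected: [(3, 32), (4, 12), (5, 24), (8, 18), (12, 23), (13, 66), (14, 4), (16, 70), (17, 80)]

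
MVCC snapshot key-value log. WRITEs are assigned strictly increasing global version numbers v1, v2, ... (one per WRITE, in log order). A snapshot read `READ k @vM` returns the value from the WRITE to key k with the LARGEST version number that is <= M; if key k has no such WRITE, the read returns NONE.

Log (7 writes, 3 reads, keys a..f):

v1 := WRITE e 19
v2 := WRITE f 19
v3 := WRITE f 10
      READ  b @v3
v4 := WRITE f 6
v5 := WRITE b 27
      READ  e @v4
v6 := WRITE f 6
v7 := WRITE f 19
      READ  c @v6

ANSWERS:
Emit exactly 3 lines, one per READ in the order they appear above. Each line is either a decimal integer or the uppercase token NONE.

Answer: NONE
19
NONE

Derivation:
v1: WRITE e=19  (e history now [(1, 19)])
v2: WRITE f=19  (f history now [(2, 19)])
v3: WRITE f=10  (f history now [(2, 19), (3, 10)])
READ b @v3: history=[] -> no version <= 3 -> NONE
v4: WRITE f=6  (f history now [(2, 19), (3, 10), (4, 6)])
v5: WRITE b=27  (b history now [(5, 27)])
READ e @v4: history=[(1, 19)] -> pick v1 -> 19
v6: WRITE f=6  (f history now [(2, 19), (3, 10), (4, 6), (6, 6)])
v7: WRITE f=19  (f history now [(2, 19), (3, 10), (4, 6), (6, 6), (7, 19)])
READ c @v6: history=[] -> no version <= 6 -> NONE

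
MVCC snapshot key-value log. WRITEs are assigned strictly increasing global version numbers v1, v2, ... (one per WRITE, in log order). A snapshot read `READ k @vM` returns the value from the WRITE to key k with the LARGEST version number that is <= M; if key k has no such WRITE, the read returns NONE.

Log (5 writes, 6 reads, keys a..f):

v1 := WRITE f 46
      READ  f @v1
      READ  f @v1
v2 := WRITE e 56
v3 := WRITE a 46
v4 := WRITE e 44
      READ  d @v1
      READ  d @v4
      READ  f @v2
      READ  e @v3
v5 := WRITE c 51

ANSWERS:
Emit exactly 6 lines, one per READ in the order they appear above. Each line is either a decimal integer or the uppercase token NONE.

v1: WRITE f=46  (f history now [(1, 46)])
READ f @v1: history=[(1, 46)] -> pick v1 -> 46
READ f @v1: history=[(1, 46)] -> pick v1 -> 46
v2: WRITE e=56  (e history now [(2, 56)])
v3: WRITE a=46  (a history now [(3, 46)])
v4: WRITE e=44  (e history now [(2, 56), (4, 44)])
READ d @v1: history=[] -> no version <= 1 -> NONE
READ d @v4: history=[] -> no version <= 4 -> NONE
READ f @v2: history=[(1, 46)] -> pick v1 -> 46
READ e @v3: history=[(2, 56), (4, 44)] -> pick v2 -> 56
v5: WRITE c=51  (c history now [(5, 51)])

Answer: 46
46
NONE
NONE
46
56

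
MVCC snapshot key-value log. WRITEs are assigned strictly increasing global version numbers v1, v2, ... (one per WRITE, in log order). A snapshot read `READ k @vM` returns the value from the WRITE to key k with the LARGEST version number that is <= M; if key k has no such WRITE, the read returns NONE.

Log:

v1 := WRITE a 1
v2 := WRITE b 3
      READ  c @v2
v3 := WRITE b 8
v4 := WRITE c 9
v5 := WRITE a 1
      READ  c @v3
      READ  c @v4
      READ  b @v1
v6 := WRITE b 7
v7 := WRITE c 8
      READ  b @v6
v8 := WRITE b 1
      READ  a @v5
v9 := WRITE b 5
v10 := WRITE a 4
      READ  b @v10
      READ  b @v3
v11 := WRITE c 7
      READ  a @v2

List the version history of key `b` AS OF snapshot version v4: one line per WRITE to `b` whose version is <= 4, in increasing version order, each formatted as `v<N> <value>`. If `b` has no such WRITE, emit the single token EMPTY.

Scan writes for key=b with version <= 4:
  v1 WRITE a 1 -> skip
  v2 WRITE b 3 -> keep
  v3 WRITE b 8 -> keep
  v4 WRITE c 9 -> skip
  v5 WRITE a 1 -> skip
  v6 WRITE b 7 -> drop (> snap)
  v7 WRITE c 8 -> skip
  v8 WRITE b 1 -> drop (> snap)
  v9 WRITE b 5 -> drop (> snap)
  v10 WRITE a 4 -> skip
  v11 WRITE c 7 -> skip
Collected: [(2, 3), (3, 8)]

Answer: v2 3
v3 8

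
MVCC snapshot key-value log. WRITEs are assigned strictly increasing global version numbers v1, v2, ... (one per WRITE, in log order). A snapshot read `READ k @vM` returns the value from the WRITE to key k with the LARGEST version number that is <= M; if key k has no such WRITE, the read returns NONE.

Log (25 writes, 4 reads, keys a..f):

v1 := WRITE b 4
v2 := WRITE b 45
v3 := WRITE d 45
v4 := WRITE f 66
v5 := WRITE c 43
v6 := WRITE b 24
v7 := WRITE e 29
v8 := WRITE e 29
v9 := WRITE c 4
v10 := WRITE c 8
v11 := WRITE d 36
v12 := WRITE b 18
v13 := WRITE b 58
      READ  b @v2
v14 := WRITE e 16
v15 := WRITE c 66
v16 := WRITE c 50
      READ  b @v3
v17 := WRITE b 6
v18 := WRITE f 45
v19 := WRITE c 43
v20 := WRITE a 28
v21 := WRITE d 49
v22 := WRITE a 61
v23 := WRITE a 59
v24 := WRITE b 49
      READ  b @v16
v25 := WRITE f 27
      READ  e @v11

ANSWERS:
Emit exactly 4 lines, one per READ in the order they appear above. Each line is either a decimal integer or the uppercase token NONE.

v1: WRITE b=4  (b history now [(1, 4)])
v2: WRITE b=45  (b history now [(1, 4), (2, 45)])
v3: WRITE d=45  (d history now [(3, 45)])
v4: WRITE f=66  (f history now [(4, 66)])
v5: WRITE c=43  (c history now [(5, 43)])
v6: WRITE b=24  (b history now [(1, 4), (2, 45), (6, 24)])
v7: WRITE e=29  (e history now [(7, 29)])
v8: WRITE e=29  (e history now [(7, 29), (8, 29)])
v9: WRITE c=4  (c history now [(5, 43), (9, 4)])
v10: WRITE c=8  (c history now [(5, 43), (9, 4), (10, 8)])
v11: WRITE d=36  (d history now [(3, 45), (11, 36)])
v12: WRITE b=18  (b history now [(1, 4), (2, 45), (6, 24), (12, 18)])
v13: WRITE b=58  (b history now [(1, 4), (2, 45), (6, 24), (12, 18), (13, 58)])
READ b @v2: history=[(1, 4), (2, 45), (6, 24), (12, 18), (13, 58)] -> pick v2 -> 45
v14: WRITE e=16  (e history now [(7, 29), (8, 29), (14, 16)])
v15: WRITE c=66  (c history now [(5, 43), (9, 4), (10, 8), (15, 66)])
v16: WRITE c=50  (c history now [(5, 43), (9, 4), (10, 8), (15, 66), (16, 50)])
READ b @v3: history=[(1, 4), (2, 45), (6, 24), (12, 18), (13, 58)] -> pick v2 -> 45
v17: WRITE b=6  (b history now [(1, 4), (2, 45), (6, 24), (12, 18), (13, 58), (17, 6)])
v18: WRITE f=45  (f history now [(4, 66), (18, 45)])
v19: WRITE c=43  (c history now [(5, 43), (9, 4), (10, 8), (15, 66), (16, 50), (19, 43)])
v20: WRITE a=28  (a history now [(20, 28)])
v21: WRITE d=49  (d history now [(3, 45), (11, 36), (21, 49)])
v22: WRITE a=61  (a history now [(20, 28), (22, 61)])
v23: WRITE a=59  (a history now [(20, 28), (22, 61), (23, 59)])
v24: WRITE b=49  (b history now [(1, 4), (2, 45), (6, 24), (12, 18), (13, 58), (17, 6), (24, 49)])
READ b @v16: history=[(1, 4), (2, 45), (6, 24), (12, 18), (13, 58), (17, 6), (24, 49)] -> pick v13 -> 58
v25: WRITE f=27  (f history now [(4, 66), (18, 45), (25, 27)])
READ e @v11: history=[(7, 29), (8, 29), (14, 16)] -> pick v8 -> 29

Answer: 45
45
58
29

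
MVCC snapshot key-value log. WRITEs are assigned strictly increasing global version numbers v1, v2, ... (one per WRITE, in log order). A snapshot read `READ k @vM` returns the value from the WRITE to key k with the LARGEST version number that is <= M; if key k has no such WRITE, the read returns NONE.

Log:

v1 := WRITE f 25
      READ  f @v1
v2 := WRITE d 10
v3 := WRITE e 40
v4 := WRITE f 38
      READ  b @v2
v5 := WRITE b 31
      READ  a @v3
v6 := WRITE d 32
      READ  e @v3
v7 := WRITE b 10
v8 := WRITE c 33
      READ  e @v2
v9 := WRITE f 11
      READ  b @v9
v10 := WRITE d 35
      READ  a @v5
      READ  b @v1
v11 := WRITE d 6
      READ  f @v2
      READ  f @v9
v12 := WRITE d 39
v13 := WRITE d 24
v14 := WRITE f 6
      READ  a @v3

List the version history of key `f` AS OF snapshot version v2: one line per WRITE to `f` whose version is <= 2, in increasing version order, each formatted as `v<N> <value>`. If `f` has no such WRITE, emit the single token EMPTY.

Scan writes for key=f with version <= 2:
  v1 WRITE f 25 -> keep
  v2 WRITE d 10 -> skip
  v3 WRITE e 40 -> skip
  v4 WRITE f 38 -> drop (> snap)
  v5 WRITE b 31 -> skip
  v6 WRITE d 32 -> skip
  v7 WRITE b 10 -> skip
  v8 WRITE c 33 -> skip
  v9 WRITE f 11 -> drop (> snap)
  v10 WRITE d 35 -> skip
  v11 WRITE d 6 -> skip
  v12 WRITE d 39 -> skip
  v13 WRITE d 24 -> skip
  v14 WRITE f 6 -> drop (> snap)
Collected: [(1, 25)]

Answer: v1 25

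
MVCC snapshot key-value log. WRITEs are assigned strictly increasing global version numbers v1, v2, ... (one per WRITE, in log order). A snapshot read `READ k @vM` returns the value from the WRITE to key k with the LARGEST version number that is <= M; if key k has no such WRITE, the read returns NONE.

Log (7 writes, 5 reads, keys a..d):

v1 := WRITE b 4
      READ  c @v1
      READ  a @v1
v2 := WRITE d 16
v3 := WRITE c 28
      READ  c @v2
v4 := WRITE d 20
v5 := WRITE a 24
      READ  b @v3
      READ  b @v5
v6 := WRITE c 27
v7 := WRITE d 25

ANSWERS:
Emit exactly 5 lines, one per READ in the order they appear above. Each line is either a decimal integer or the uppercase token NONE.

Answer: NONE
NONE
NONE
4
4

Derivation:
v1: WRITE b=4  (b history now [(1, 4)])
READ c @v1: history=[] -> no version <= 1 -> NONE
READ a @v1: history=[] -> no version <= 1 -> NONE
v2: WRITE d=16  (d history now [(2, 16)])
v3: WRITE c=28  (c history now [(3, 28)])
READ c @v2: history=[(3, 28)] -> no version <= 2 -> NONE
v4: WRITE d=20  (d history now [(2, 16), (4, 20)])
v5: WRITE a=24  (a history now [(5, 24)])
READ b @v3: history=[(1, 4)] -> pick v1 -> 4
READ b @v5: history=[(1, 4)] -> pick v1 -> 4
v6: WRITE c=27  (c history now [(3, 28), (6, 27)])
v7: WRITE d=25  (d history now [(2, 16), (4, 20), (7, 25)])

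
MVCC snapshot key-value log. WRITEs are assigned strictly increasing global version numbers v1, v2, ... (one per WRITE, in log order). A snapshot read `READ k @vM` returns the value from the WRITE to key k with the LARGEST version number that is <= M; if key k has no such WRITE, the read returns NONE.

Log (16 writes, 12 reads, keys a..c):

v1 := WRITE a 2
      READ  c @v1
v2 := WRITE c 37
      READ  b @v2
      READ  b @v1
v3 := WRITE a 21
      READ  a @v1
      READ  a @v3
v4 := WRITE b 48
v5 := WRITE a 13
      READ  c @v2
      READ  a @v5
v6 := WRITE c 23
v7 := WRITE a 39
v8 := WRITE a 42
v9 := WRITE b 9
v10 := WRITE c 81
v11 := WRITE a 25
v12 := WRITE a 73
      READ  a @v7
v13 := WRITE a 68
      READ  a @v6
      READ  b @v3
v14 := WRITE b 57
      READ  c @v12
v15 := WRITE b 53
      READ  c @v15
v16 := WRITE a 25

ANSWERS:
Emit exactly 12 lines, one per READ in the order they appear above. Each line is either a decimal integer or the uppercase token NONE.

v1: WRITE a=2  (a history now [(1, 2)])
READ c @v1: history=[] -> no version <= 1 -> NONE
v2: WRITE c=37  (c history now [(2, 37)])
READ b @v2: history=[] -> no version <= 2 -> NONE
READ b @v1: history=[] -> no version <= 1 -> NONE
v3: WRITE a=21  (a history now [(1, 2), (3, 21)])
READ a @v1: history=[(1, 2), (3, 21)] -> pick v1 -> 2
READ a @v3: history=[(1, 2), (3, 21)] -> pick v3 -> 21
v4: WRITE b=48  (b history now [(4, 48)])
v5: WRITE a=13  (a history now [(1, 2), (3, 21), (5, 13)])
READ c @v2: history=[(2, 37)] -> pick v2 -> 37
READ a @v5: history=[(1, 2), (3, 21), (5, 13)] -> pick v5 -> 13
v6: WRITE c=23  (c history now [(2, 37), (6, 23)])
v7: WRITE a=39  (a history now [(1, 2), (3, 21), (5, 13), (7, 39)])
v8: WRITE a=42  (a history now [(1, 2), (3, 21), (5, 13), (7, 39), (8, 42)])
v9: WRITE b=9  (b history now [(4, 48), (9, 9)])
v10: WRITE c=81  (c history now [(2, 37), (6, 23), (10, 81)])
v11: WRITE a=25  (a history now [(1, 2), (3, 21), (5, 13), (7, 39), (8, 42), (11, 25)])
v12: WRITE a=73  (a history now [(1, 2), (3, 21), (5, 13), (7, 39), (8, 42), (11, 25), (12, 73)])
READ a @v7: history=[(1, 2), (3, 21), (5, 13), (7, 39), (8, 42), (11, 25), (12, 73)] -> pick v7 -> 39
v13: WRITE a=68  (a history now [(1, 2), (3, 21), (5, 13), (7, 39), (8, 42), (11, 25), (12, 73), (13, 68)])
READ a @v6: history=[(1, 2), (3, 21), (5, 13), (7, 39), (8, 42), (11, 25), (12, 73), (13, 68)] -> pick v5 -> 13
READ b @v3: history=[(4, 48), (9, 9)] -> no version <= 3 -> NONE
v14: WRITE b=57  (b history now [(4, 48), (9, 9), (14, 57)])
READ c @v12: history=[(2, 37), (6, 23), (10, 81)] -> pick v10 -> 81
v15: WRITE b=53  (b history now [(4, 48), (9, 9), (14, 57), (15, 53)])
READ c @v15: history=[(2, 37), (6, 23), (10, 81)] -> pick v10 -> 81
v16: WRITE a=25  (a history now [(1, 2), (3, 21), (5, 13), (7, 39), (8, 42), (11, 25), (12, 73), (13, 68), (16, 25)])

Answer: NONE
NONE
NONE
2
21
37
13
39
13
NONE
81
81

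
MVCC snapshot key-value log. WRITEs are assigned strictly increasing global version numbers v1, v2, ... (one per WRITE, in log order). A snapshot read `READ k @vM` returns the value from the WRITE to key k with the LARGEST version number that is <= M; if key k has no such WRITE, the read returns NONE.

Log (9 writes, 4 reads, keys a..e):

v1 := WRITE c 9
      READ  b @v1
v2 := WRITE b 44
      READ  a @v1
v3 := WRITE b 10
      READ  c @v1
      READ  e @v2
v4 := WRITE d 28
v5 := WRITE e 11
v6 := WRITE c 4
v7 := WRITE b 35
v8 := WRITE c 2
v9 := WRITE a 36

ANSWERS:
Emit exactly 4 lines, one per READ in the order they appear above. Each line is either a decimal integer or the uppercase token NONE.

v1: WRITE c=9  (c history now [(1, 9)])
READ b @v1: history=[] -> no version <= 1 -> NONE
v2: WRITE b=44  (b history now [(2, 44)])
READ a @v1: history=[] -> no version <= 1 -> NONE
v3: WRITE b=10  (b history now [(2, 44), (3, 10)])
READ c @v1: history=[(1, 9)] -> pick v1 -> 9
READ e @v2: history=[] -> no version <= 2 -> NONE
v4: WRITE d=28  (d history now [(4, 28)])
v5: WRITE e=11  (e history now [(5, 11)])
v6: WRITE c=4  (c history now [(1, 9), (6, 4)])
v7: WRITE b=35  (b history now [(2, 44), (3, 10), (7, 35)])
v8: WRITE c=2  (c history now [(1, 9), (6, 4), (8, 2)])
v9: WRITE a=36  (a history now [(9, 36)])

Answer: NONE
NONE
9
NONE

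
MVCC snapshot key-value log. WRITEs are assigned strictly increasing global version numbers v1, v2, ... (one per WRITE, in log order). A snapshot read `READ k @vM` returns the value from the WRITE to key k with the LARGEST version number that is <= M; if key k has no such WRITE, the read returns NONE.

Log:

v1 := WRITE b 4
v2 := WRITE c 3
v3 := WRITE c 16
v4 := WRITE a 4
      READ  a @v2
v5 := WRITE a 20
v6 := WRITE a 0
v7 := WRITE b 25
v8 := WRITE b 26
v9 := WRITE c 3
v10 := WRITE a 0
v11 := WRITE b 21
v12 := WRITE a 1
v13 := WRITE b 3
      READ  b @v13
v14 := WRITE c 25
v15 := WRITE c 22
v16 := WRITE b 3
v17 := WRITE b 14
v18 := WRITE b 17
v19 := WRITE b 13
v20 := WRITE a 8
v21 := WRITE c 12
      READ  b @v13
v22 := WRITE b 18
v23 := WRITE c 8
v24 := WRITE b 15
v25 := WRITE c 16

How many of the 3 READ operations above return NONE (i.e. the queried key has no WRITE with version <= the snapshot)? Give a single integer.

v1: WRITE b=4  (b history now [(1, 4)])
v2: WRITE c=3  (c history now [(2, 3)])
v3: WRITE c=16  (c history now [(2, 3), (3, 16)])
v4: WRITE a=4  (a history now [(4, 4)])
READ a @v2: history=[(4, 4)] -> no version <= 2 -> NONE
v5: WRITE a=20  (a history now [(4, 4), (5, 20)])
v6: WRITE a=0  (a history now [(4, 4), (5, 20), (6, 0)])
v7: WRITE b=25  (b history now [(1, 4), (7, 25)])
v8: WRITE b=26  (b history now [(1, 4), (7, 25), (8, 26)])
v9: WRITE c=3  (c history now [(2, 3), (3, 16), (9, 3)])
v10: WRITE a=0  (a history now [(4, 4), (5, 20), (6, 0), (10, 0)])
v11: WRITE b=21  (b history now [(1, 4), (7, 25), (8, 26), (11, 21)])
v12: WRITE a=1  (a history now [(4, 4), (5, 20), (6, 0), (10, 0), (12, 1)])
v13: WRITE b=3  (b history now [(1, 4), (7, 25), (8, 26), (11, 21), (13, 3)])
READ b @v13: history=[(1, 4), (7, 25), (8, 26), (11, 21), (13, 3)] -> pick v13 -> 3
v14: WRITE c=25  (c history now [(2, 3), (3, 16), (9, 3), (14, 25)])
v15: WRITE c=22  (c history now [(2, 3), (3, 16), (9, 3), (14, 25), (15, 22)])
v16: WRITE b=3  (b history now [(1, 4), (7, 25), (8, 26), (11, 21), (13, 3), (16, 3)])
v17: WRITE b=14  (b history now [(1, 4), (7, 25), (8, 26), (11, 21), (13, 3), (16, 3), (17, 14)])
v18: WRITE b=17  (b history now [(1, 4), (7, 25), (8, 26), (11, 21), (13, 3), (16, 3), (17, 14), (18, 17)])
v19: WRITE b=13  (b history now [(1, 4), (7, 25), (8, 26), (11, 21), (13, 3), (16, 3), (17, 14), (18, 17), (19, 13)])
v20: WRITE a=8  (a history now [(4, 4), (5, 20), (6, 0), (10, 0), (12, 1), (20, 8)])
v21: WRITE c=12  (c history now [(2, 3), (3, 16), (9, 3), (14, 25), (15, 22), (21, 12)])
READ b @v13: history=[(1, 4), (7, 25), (8, 26), (11, 21), (13, 3), (16, 3), (17, 14), (18, 17), (19, 13)] -> pick v13 -> 3
v22: WRITE b=18  (b history now [(1, 4), (7, 25), (8, 26), (11, 21), (13, 3), (16, 3), (17, 14), (18, 17), (19, 13), (22, 18)])
v23: WRITE c=8  (c history now [(2, 3), (3, 16), (9, 3), (14, 25), (15, 22), (21, 12), (23, 8)])
v24: WRITE b=15  (b history now [(1, 4), (7, 25), (8, 26), (11, 21), (13, 3), (16, 3), (17, 14), (18, 17), (19, 13), (22, 18), (24, 15)])
v25: WRITE c=16  (c history now [(2, 3), (3, 16), (9, 3), (14, 25), (15, 22), (21, 12), (23, 8), (25, 16)])
Read results in order: ['NONE', '3', '3']
NONE count = 1

Answer: 1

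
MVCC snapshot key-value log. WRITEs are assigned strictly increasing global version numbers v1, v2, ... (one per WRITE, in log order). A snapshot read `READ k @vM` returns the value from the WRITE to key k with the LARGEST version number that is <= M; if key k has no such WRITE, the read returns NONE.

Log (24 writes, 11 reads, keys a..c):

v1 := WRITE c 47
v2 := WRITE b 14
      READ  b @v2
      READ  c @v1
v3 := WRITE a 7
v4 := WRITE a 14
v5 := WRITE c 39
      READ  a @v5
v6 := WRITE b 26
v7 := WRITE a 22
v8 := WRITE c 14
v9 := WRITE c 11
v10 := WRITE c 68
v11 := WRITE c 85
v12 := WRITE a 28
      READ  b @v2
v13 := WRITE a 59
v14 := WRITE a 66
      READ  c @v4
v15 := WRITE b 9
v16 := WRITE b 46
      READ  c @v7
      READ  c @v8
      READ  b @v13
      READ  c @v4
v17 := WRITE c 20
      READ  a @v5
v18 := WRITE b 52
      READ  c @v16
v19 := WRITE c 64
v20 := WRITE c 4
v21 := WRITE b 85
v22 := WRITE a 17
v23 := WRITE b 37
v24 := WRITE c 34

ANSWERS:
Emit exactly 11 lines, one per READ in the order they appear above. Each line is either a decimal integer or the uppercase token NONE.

v1: WRITE c=47  (c history now [(1, 47)])
v2: WRITE b=14  (b history now [(2, 14)])
READ b @v2: history=[(2, 14)] -> pick v2 -> 14
READ c @v1: history=[(1, 47)] -> pick v1 -> 47
v3: WRITE a=7  (a history now [(3, 7)])
v4: WRITE a=14  (a history now [(3, 7), (4, 14)])
v5: WRITE c=39  (c history now [(1, 47), (5, 39)])
READ a @v5: history=[(3, 7), (4, 14)] -> pick v4 -> 14
v6: WRITE b=26  (b history now [(2, 14), (6, 26)])
v7: WRITE a=22  (a history now [(3, 7), (4, 14), (7, 22)])
v8: WRITE c=14  (c history now [(1, 47), (5, 39), (8, 14)])
v9: WRITE c=11  (c history now [(1, 47), (5, 39), (8, 14), (9, 11)])
v10: WRITE c=68  (c history now [(1, 47), (5, 39), (8, 14), (9, 11), (10, 68)])
v11: WRITE c=85  (c history now [(1, 47), (5, 39), (8, 14), (9, 11), (10, 68), (11, 85)])
v12: WRITE a=28  (a history now [(3, 7), (4, 14), (7, 22), (12, 28)])
READ b @v2: history=[(2, 14), (6, 26)] -> pick v2 -> 14
v13: WRITE a=59  (a history now [(3, 7), (4, 14), (7, 22), (12, 28), (13, 59)])
v14: WRITE a=66  (a history now [(3, 7), (4, 14), (7, 22), (12, 28), (13, 59), (14, 66)])
READ c @v4: history=[(1, 47), (5, 39), (8, 14), (9, 11), (10, 68), (11, 85)] -> pick v1 -> 47
v15: WRITE b=9  (b history now [(2, 14), (6, 26), (15, 9)])
v16: WRITE b=46  (b history now [(2, 14), (6, 26), (15, 9), (16, 46)])
READ c @v7: history=[(1, 47), (5, 39), (8, 14), (9, 11), (10, 68), (11, 85)] -> pick v5 -> 39
READ c @v8: history=[(1, 47), (5, 39), (8, 14), (9, 11), (10, 68), (11, 85)] -> pick v8 -> 14
READ b @v13: history=[(2, 14), (6, 26), (15, 9), (16, 46)] -> pick v6 -> 26
READ c @v4: history=[(1, 47), (5, 39), (8, 14), (9, 11), (10, 68), (11, 85)] -> pick v1 -> 47
v17: WRITE c=20  (c history now [(1, 47), (5, 39), (8, 14), (9, 11), (10, 68), (11, 85), (17, 20)])
READ a @v5: history=[(3, 7), (4, 14), (7, 22), (12, 28), (13, 59), (14, 66)] -> pick v4 -> 14
v18: WRITE b=52  (b history now [(2, 14), (6, 26), (15, 9), (16, 46), (18, 52)])
READ c @v16: history=[(1, 47), (5, 39), (8, 14), (9, 11), (10, 68), (11, 85), (17, 20)] -> pick v11 -> 85
v19: WRITE c=64  (c history now [(1, 47), (5, 39), (8, 14), (9, 11), (10, 68), (11, 85), (17, 20), (19, 64)])
v20: WRITE c=4  (c history now [(1, 47), (5, 39), (8, 14), (9, 11), (10, 68), (11, 85), (17, 20), (19, 64), (20, 4)])
v21: WRITE b=85  (b history now [(2, 14), (6, 26), (15, 9), (16, 46), (18, 52), (21, 85)])
v22: WRITE a=17  (a history now [(3, 7), (4, 14), (7, 22), (12, 28), (13, 59), (14, 66), (22, 17)])
v23: WRITE b=37  (b history now [(2, 14), (6, 26), (15, 9), (16, 46), (18, 52), (21, 85), (23, 37)])
v24: WRITE c=34  (c history now [(1, 47), (5, 39), (8, 14), (9, 11), (10, 68), (11, 85), (17, 20), (19, 64), (20, 4), (24, 34)])

Answer: 14
47
14
14
47
39
14
26
47
14
85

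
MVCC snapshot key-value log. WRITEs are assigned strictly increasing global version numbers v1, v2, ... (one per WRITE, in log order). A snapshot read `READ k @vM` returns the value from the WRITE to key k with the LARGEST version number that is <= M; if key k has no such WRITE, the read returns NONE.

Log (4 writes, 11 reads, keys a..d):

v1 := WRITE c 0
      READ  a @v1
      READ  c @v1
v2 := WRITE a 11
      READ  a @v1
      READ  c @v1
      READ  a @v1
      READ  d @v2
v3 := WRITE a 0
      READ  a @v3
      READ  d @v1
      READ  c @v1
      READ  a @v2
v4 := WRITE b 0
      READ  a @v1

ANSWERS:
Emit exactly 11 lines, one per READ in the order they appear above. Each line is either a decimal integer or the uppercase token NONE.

v1: WRITE c=0  (c history now [(1, 0)])
READ a @v1: history=[] -> no version <= 1 -> NONE
READ c @v1: history=[(1, 0)] -> pick v1 -> 0
v2: WRITE a=11  (a history now [(2, 11)])
READ a @v1: history=[(2, 11)] -> no version <= 1 -> NONE
READ c @v1: history=[(1, 0)] -> pick v1 -> 0
READ a @v1: history=[(2, 11)] -> no version <= 1 -> NONE
READ d @v2: history=[] -> no version <= 2 -> NONE
v3: WRITE a=0  (a history now [(2, 11), (3, 0)])
READ a @v3: history=[(2, 11), (3, 0)] -> pick v3 -> 0
READ d @v1: history=[] -> no version <= 1 -> NONE
READ c @v1: history=[(1, 0)] -> pick v1 -> 0
READ a @v2: history=[(2, 11), (3, 0)] -> pick v2 -> 11
v4: WRITE b=0  (b history now [(4, 0)])
READ a @v1: history=[(2, 11), (3, 0)] -> no version <= 1 -> NONE

Answer: NONE
0
NONE
0
NONE
NONE
0
NONE
0
11
NONE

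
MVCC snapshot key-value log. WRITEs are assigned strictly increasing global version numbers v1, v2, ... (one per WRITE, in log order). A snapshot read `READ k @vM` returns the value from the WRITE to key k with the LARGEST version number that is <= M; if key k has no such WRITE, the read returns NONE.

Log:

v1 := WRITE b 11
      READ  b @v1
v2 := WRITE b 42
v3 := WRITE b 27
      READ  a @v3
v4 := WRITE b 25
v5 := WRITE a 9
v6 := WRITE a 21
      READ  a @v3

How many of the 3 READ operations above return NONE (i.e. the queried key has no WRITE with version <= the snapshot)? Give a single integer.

Answer: 2

Derivation:
v1: WRITE b=11  (b history now [(1, 11)])
READ b @v1: history=[(1, 11)] -> pick v1 -> 11
v2: WRITE b=42  (b history now [(1, 11), (2, 42)])
v3: WRITE b=27  (b history now [(1, 11), (2, 42), (3, 27)])
READ a @v3: history=[] -> no version <= 3 -> NONE
v4: WRITE b=25  (b history now [(1, 11), (2, 42), (3, 27), (4, 25)])
v5: WRITE a=9  (a history now [(5, 9)])
v6: WRITE a=21  (a history now [(5, 9), (6, 21)])
READ a @v3: history=[(5, 9), (6, 21)] -> no version <= 3 -> NONE
Read results in order: ['11', 'NONE', 'NONE']
NONE count = 2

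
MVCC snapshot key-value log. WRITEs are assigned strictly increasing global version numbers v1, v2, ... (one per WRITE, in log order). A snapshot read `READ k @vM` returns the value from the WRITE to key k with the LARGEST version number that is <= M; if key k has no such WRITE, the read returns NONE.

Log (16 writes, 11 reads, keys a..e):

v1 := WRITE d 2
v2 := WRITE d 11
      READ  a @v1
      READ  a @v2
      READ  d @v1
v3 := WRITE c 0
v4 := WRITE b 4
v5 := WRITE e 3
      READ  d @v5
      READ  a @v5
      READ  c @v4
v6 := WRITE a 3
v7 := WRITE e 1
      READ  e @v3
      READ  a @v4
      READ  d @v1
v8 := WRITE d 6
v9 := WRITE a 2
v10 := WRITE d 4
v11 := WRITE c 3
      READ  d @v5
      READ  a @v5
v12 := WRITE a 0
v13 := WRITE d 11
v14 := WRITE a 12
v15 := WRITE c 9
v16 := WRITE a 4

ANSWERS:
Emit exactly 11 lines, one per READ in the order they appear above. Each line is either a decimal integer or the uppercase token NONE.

v1: WRITE d=2  (d history now [(1, 2)])
v2: WRITE d=11  (d history now [(1, 2), (2, 11)])
READ a @v1: history=[] -> no version <= 1 -> NONE
READ a @v2: history=[] -> no version <= 2 -> NONE
READ d @v1: history=[(1, 2), (2, 11)] -> pick v1 -> 2
v3: WRITE c=0  (c history now [(3, 0)])
v4: WRITE b=4  (b history now [(4, 4)])
v5: WRITE e=3  (e history now [(5, 3)])
READ d @v5: history=[(1, 2), (2, 11)] -> pick v2 -> 11
READ a @v5: history=[] -> no version <= 5 -> NONE
READ c @v4: history=[(3, 0)] -> pick v3 -> 0
v6: WRITE a=3  (a history now [(6, 3)])
v7: WRITE e=1  (e history now [(5, 3), (7, 1)])
READ e @v3: history=[(5, 3), (7, 1)] -> no version <= 3 -> NONE
READ a @v4: history=[(6, 3)] -> no version <= 4 -> NONE
READ d @v1: history=[(1, 2), (2, 11)] -> pick v1 -> 2
v8: WRITE d=6  (d history now [(1, 2), (2, 11), (8, 6)])
v9: WRITE a=2  (a history now [(6, 3), (9, 2)])
v10: WRITE d=4  (d history now [(1, 2), (2, 11), (8, 6), (10, 4)])
v11: WRITE c=3  (c history now [(3, 0), (11, 3)])
READ d @v5: history=[(1, 2), (2, 11), (8, 6), (10, 4)] -> pick v2 -> 11
READ a @v5: history=[(6, 3), (9, 2)] -> no version <= 5 -> NONE
v12: WRITE a=0  (a history now [(6, 3), (9, 2), (12, 0)])
v13: WRITE d=11  (d history now [(1, 2), (2, 11), (8, 6), (10, 4), (13, 11)])
v14: WRITE a=12  (a history now [(6, 3), (9, 2), (12, 0), (14, 12)])
v15: WRITE c=9  (c history now [(3, 0), (11, 3), (15, 9)])
v16: WRITE a=4  (a history now [(6, 3), (9, 2), (12, 0), (14, 12), (16, 4)])

Answer: NONE
NONE
2
11
NONE
0
NONE
NONE
2
11
NONE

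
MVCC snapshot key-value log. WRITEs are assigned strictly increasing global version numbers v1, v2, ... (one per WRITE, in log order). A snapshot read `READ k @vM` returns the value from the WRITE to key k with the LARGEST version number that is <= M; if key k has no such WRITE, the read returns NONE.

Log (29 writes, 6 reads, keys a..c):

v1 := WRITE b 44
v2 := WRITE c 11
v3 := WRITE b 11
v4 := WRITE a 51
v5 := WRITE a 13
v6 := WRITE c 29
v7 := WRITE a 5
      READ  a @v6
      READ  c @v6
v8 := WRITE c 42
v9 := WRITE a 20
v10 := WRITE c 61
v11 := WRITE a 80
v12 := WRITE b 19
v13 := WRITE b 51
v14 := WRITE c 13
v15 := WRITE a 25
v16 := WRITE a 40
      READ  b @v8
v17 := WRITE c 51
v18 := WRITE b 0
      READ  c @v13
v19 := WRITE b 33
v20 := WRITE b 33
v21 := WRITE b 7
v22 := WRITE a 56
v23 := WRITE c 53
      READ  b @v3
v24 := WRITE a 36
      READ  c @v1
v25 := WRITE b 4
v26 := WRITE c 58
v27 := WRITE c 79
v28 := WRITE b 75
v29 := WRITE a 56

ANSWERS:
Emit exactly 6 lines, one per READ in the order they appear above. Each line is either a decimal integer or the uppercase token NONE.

Answer: 13
29
11
61
11
NONE

Derivation:
v1: WRITE b=44  (b history now [(1, 44)])
v2: WRITE c=11  (c history now [(2, 11)])
v3: WRITE b=11  (b history now [(1, 44), (3, 11)])
v4: WRITE a=51  (a history now [(4, 51)])
v5: WRITE a=13  (a history now [(4, 51), (5, 13)])
v6: WRITE c=29  (c history now [(2, 11), (6, 29)])
v7: WRITE a=5  (a history now [(4, 51), (5, 13), (7, 5)])
READ a @v6: history=[(4, 51), (5, 13), (7, 5)] -> pick v5 -> 13
READ c @v6: history=[(2, 11), (6, 29)] -> pick v6 -> 29
v8: WRITE c=42  (c history now [(2, 11), (6, 29), (8, 42)])
v9: WRITE a=20  (a history now [(4, 51), (5, 13), (7, 5), (9, 20)])
v10: WRITE c=61  (c history now [(2, 11), (6, 29), (8, 42), (10, 61)])
v11: WRITE a=80  (a history now [(4, 51), (5, 13), (7, 5), (9, 20), (11, 80)])
v12: WRITE b=19  (b history now [(1, 44), (3, 11), (12, 19)])
v13: WRITE b=51  (b history now [(1, 44), (3, 11), (12, 19), (13, 51)])
v14: WRITE c=13  (c history now [(2, 11), (6, 29), (8, 42), (10, 61), (14, 13)])
v15: WRITE a=25  (a history now [(4, 51), (5, 13), (7, 5), (9, 20), (11, 80), (15, 25)])
v16: WRITE a=40  (a history now [(4, 51), (5, 13), (7, 5), (9, 20), (11, 80), (15, 25), (16, 40)])
READ b @v8: history=[(1, 44), (3, 11), (12, 19), (13, 51)] -> pick v3 -> 11
v17: WRITE c=51  (c history now [(2, 11), (6, 29), (8, 42), (10, 61), (14, 13), (17, 51)])
v18: WRITE b=0  (b history now [(1, 44), (3, 11), (12, 19), (13, 51), (18, 0)])
READ c @v13: history=[(2, 11), (6, 29), (8, 42), (10, 61), (14, 13), (17, 51)] -> pick v10 -> 61
v19: WRITE b=33  (b history now [(1, 44), (3, 11), (12, 19), (13, 51), (18, 0), (19, 33)])
v20: WRITE b=33  (b history now [(1, 44), (3, 11), (12, 19), (13, 51), (18, 0), (19, 33), (20, 33)])
v21: WRITE b=7  (b history now [(1, 44), (3, 11), (12, 19), (13, 51), (18, 0), (19, 33), (20, 33), (21, 7)])
v22: WRITE a=56  (a history now [(4, 51), (5, 13), (7, 5), (9, 20), (11, 80), (15, 25), (16, 40), (22, 56)])
v23: WRITE c=53  (c history now [(2, 11), (6, 29), (8, 42), (10, 61), (14, 13), (17, 51), (23, 53)])
READ b @v3: history=[(1, 44), (3, 11), (12, 19), (13, 51), (18, 0), (19, 33), (20, 33), (21, 7)] -> pick v3 -> 11
v24: WRITE a=36  (a history now [(4, 51), (5, 13), (7, 5), (9, 20), (11, 80), (15, 25), (16, 40), (22, 56), (24, 36)])
READ c @v1: history=[(2, 11), (6, 29), (8, 42), (10, 61), (14, 13), (17, 51), (23, 53)] -> no version <= 1 -> NONE
v25: WRITE b=4  (b history now [(1, 44), (3, 11), (12, 19), (13, 51), (18, 0), (19, 33), (20, 33), (21, 7), (25, 4)])
v26: WRITE c=58  (c history now [(2, 11), (6, 29), (8, 42), (10, 61), (14, 13), (17, 51), (23, 53), (26, 58)])
v27: WRITE c=79  (c history now [(2, 11), (6, 29), (8, 42), (10, 61), (14, 13), (17, 51), (23, 53), (26, 58), (27, 79)])
v28: WRITE b=75  (b history now [(1, 44), (3, 11), (12, 19), (13, 51), (18, 0), (19, 33), (20, 33), (21, 7), (25, 4), (28, 75)])
v29: WRITE a=56  (a history now [(4, 51), (5, 13), (7, 5), (9, 20), (11, 80), (15, 25), (16, 40), (22, 56), (24, 36), (29, 56)])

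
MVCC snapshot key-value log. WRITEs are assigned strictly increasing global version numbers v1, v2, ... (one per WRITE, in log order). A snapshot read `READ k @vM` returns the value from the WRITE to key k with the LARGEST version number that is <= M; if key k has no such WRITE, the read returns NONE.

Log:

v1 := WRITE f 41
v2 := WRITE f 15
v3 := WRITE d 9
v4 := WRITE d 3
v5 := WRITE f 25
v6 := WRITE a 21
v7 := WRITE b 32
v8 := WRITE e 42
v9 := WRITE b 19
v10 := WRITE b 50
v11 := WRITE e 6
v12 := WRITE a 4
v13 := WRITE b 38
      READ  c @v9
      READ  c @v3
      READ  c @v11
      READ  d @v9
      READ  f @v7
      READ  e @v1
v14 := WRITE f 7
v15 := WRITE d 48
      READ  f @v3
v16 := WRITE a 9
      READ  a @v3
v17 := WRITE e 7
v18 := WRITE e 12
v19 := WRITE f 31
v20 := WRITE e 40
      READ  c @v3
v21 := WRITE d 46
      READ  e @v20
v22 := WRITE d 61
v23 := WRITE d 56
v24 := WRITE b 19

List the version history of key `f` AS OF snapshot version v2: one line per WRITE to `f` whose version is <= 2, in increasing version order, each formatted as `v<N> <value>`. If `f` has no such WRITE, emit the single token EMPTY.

Answer: v1 41
v2 15

Derivation:
Scan writes for key=f with version <= 2:
  v1 WRITE f 41 -> keep
  v2 WRITE f 15 -> keep
  v3 WRITE d 9 -> skip
  v4 WRITE d 3 -> skip
  v5 WRITE f 25 -> drop (> snap)
  v6 WRITE a 21 -> skip
  v7 WRITE b 32 -> skip
  v8 WRITE e 42 -> skip
  v9 WRITE b 19 -> skip
  v10 WRITE b 50 -> skip
  v11 WRITE e 6 -> skip
  v12 WRITE a 4 -> skip
  v13 WRITE b 38 -> skip
  v14 WRITE f 7 -> drop (> snap)
  v15 WRITE d 48 -> skip
  v16 WRITE a 9 -> skip
  v17 WRITE e 7 -> skip
  v18 WRITE e 12 -> skip
  v19 WRITE f 31 -> drop (> snap)
  v20 WRITE e 40 -> skip
  v21 WRITE d 46 -> skip
  v22 WRITE d 61 -> skip
  v23 WRITE d 56 -> skip
  v24 WRITE b 19 -> skip
Collected: [(1, 41), (2, 15)]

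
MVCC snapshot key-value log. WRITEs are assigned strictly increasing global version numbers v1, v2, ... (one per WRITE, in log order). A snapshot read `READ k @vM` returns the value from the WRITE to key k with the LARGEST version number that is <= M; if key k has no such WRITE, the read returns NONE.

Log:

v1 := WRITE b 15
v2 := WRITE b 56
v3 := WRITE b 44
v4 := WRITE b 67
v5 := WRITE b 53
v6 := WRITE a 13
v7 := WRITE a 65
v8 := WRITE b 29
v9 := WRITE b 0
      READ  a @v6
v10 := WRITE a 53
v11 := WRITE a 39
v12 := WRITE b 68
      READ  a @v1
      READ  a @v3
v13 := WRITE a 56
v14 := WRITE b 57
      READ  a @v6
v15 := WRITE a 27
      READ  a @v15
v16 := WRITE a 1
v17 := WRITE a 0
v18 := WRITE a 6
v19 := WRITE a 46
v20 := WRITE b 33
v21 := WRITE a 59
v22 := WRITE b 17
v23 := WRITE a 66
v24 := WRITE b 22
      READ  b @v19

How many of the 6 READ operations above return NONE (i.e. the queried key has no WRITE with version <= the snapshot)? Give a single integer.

Answer: 2

Derivation:
v1: WRITE b=15  (b history now [(1, 15)])
v2: WRITE b=56  (b history now [(1, 15), (2, 56)])
v3: WRITE b=44  (b history now [(1, 15), (2, 56), (3, 44)])
v4: WRITE b=67  (b history now [(1, 15), (2, 56), (3, 44), (4, 67)])
v5: WRITE b=53  (b history now [(1, 15), (2, 56), (3, 44), (4, 67), (5, 53)])
v6: WRITE a=13  (a history now [(6, 13)])
v7: WRITE a=65  (a history now [(6, 13), (7, 65)])
v8: WRITE b=29  (b history now [(1, 15), (2, 56), (3, 44), (4, 67), (5, 53), (8, 29)])
v9: WRITE b=0  (b history now [(1, 15), (2, 56), (3, 44), (4, 67), (5, 53), (8, 29), (9, 0)])
READ a @v6: history=[(6, 13), (7, 65)] -> pick v6 -> 13
v10: WRITE a=53  (a history now [(6, 13), (7, 65), (10, 53)])
v11: WRITE a=39  (a history now [(6, 13), (7, 65), (10, 53), (11, 39)])
v12: WRITE b=68  (b history now [(1, 15), (2, 56), (3, 44), (4, 67), (5, 53), (8, 29), (9, 0), (12, 68)])
READ a @v1: history=[(6, 13), (7, 65), (10, 53), (11, 39)] -> no version <= 1 -> NONE
READ a @v3: history=[(6, 13), (7, 65), (10, 53), (11, 39)] -> no version <= 3 -> NONE
v13: WRITE a=56  (a history now [(6, 13), (7, 65), (10, 53), (11, 39), (13, 56)])
v14: WRITE b=57  (b history now [(1, 15), (2, 56), (3, 44), (4, 67), (5, 53), (8, 29), (9, 0), (12, 68), (14, 57)])
READ a @v6: history=[(6, 13), (7, 65), (10, 53), (11, 39), (13, 56)] -> pick v6 -> 13
v15: WRITE a=27  (a history now [(6, 13), (7, 65), (10, 53), (11, 39), (13, 56), (15, 27)])
READ a @v15: history=[(6, 13), (7, 65), (10, 53), (11, 39), (13, 56), (15, 27)] -> pick v15 -> 27
v16: WRITE a=1  (a history now [(6, 13), (7, 65), (10, 53), (11, 39), (13, 56), (15, 27), (16, 1)])
v17: WRITE a=0  (a history now [(6, 13), (7, 65), (10, 53), (11, 39), (13, 56), (15, 27), (16, 1), (17, 0)])
v18: WRITE a=6  (a history now [(6, 13), (7, 65), (10, 53), (11, 39), (13, 56), (15, 27), (16, 1), (17, 0), (18, 6)])
v19: WRITE a=46  (a history now [(6, 13), (7, 65), (10, 53), (11, 39), (13, 56), (15, 27), (16, 1), (17, 0), (18, 6), (19, 46)])
v20: WRITE b=33  (b history now [(1, 15), (2, 56), (3, 44), (4, 67), (5, 53), (8, 29), (9, 0), (12, 68), (14, 57), (20, 33)])
v21: WRITE a=59  (a history now [(6, 13), (7, 65), (10, 53), (11, 39), (13, 56), (15, 27), (16, 1), (17, 0), (18, 6), (19, 46), (21, 59)])
v22: WRITE b=17  (b history now [(1, 15), (2, 56), (3, 44), (4, 67), (5, 53), (8, 29), (9, 0), (12, 68), (14, 57), (20, 33), (22, 17)])
v23: WRITE a=66  (a history now [(6, 13), (7, 65), (10, 53), (11, 39), (13, 56), (15, 27), (16, 1), (17, 0), (18, 6), (19, 46), (21, 59), (23, 66)])
v24: WRITE b=22  (b history now [(1, 15), (2, 56), (3, 44), (4, 67), (5, 53), (8, 29), (9, 0), (12, 68), (14, 57), (20, 33), (22, 17), (24, 22)])
READ b @v19: history=[(1, 15), (2, 56), (3, 44), (4, 67), (5, 53), (8, 29), (9, 0), (12, 68), (14, 57), (20, 33), (22, 17), (24, 22)] -> pick v14 -> 57
Read results in order: ['13', 'NONE', 'NONE', '13', '27', '57']
NONE count = 2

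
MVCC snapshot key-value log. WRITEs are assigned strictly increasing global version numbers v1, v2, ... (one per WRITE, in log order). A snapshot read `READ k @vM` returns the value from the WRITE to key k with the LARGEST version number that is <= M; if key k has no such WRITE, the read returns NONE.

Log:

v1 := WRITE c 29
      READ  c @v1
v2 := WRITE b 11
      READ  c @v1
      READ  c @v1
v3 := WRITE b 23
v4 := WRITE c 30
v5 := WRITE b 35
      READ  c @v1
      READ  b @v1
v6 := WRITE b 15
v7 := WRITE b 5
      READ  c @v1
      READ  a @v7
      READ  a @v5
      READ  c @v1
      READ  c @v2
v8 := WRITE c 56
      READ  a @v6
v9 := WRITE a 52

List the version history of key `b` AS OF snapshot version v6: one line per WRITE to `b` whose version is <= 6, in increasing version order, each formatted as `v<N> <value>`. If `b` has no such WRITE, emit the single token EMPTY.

Answer: v2 11
v3 23
v5 35
v6 15

Derivation:
Scan writes for key=b with version <= 6:
  v1 WRITE c 29 -> skip
  v2 WRITE b 11 -> keep
  v3 WRITE b 23 -> keep
  v4 WRITE c 30 -> skip
  v5 WRITE b 35 -> keep
  v6 WRITE b 15 -> keep
  v7 WRITE b 5 -> drop (> snap)
  v8 WRITE c 56 -> skip
  v9 WRITE a 52 -> skip
Collected: [(2, 11), (3, 23), (5, 35), (6, 15)]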